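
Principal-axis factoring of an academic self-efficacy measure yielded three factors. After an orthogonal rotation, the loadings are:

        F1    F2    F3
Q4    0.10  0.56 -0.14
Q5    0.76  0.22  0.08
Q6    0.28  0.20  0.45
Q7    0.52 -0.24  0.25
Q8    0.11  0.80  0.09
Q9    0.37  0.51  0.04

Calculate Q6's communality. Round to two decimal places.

0.32

h² = 0.28² + 0.20² + 0.45² = 0.0784 + 0.0400 + 0.2025 = 0.3209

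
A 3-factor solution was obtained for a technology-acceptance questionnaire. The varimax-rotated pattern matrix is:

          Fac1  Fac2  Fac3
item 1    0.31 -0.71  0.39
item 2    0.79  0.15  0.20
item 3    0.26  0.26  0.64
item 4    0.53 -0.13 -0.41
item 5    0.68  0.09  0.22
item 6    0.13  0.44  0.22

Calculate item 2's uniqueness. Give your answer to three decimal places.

0.313

h² = 0.79² + 0.15² + 0.20² = 0.6241 + 0.0225 + 0.0400 = 0.6866
Uniqueness u² = 1 − h² = 1 − 0.6866 = 0.3134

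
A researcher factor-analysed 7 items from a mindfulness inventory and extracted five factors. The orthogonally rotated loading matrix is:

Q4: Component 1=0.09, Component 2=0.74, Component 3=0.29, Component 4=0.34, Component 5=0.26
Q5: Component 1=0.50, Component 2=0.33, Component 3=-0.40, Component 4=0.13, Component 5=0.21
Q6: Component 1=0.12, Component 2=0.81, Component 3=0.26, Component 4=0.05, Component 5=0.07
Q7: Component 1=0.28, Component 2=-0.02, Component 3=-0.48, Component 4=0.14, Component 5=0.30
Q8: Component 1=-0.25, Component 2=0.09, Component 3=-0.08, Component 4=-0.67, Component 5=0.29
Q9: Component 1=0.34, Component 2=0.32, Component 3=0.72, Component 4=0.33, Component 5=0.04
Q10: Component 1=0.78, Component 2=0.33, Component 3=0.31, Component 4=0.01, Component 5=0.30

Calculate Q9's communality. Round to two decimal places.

h² = 0.34² + 0.32² + 0.72² + 0.33² + 0.04² = 0.1156 + 0.1024 + 0.5184 + 0.1089 + 0.0016 = 0.8469

0.85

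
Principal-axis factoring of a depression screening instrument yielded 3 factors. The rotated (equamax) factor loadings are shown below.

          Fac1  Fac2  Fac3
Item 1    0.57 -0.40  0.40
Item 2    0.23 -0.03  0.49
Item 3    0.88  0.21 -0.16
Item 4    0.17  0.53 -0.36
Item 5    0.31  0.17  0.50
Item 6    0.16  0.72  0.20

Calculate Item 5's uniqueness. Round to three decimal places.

0.625

h² = 0.31² + 0.17² + 0.50² = 0.0961 + 0.0289 + 0.2500 = 0.3750
Uniqueness u² = 1 − h² = 1 − 0.3750 = 0.6250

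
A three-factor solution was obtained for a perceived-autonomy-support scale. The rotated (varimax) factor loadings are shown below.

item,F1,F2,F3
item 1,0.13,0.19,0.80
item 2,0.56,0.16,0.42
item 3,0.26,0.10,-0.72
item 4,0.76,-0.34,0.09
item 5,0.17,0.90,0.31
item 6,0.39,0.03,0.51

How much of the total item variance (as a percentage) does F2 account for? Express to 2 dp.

16.64%

SS loadings for F2 = 0.19² + 0.16² + 0.10² + (-0.34)² + 0.90² + 0.03² = 0.9982
With 6 standardized items, total variance = 6. Proportion = 0.9982/6 = 0.1664 → 16.64%.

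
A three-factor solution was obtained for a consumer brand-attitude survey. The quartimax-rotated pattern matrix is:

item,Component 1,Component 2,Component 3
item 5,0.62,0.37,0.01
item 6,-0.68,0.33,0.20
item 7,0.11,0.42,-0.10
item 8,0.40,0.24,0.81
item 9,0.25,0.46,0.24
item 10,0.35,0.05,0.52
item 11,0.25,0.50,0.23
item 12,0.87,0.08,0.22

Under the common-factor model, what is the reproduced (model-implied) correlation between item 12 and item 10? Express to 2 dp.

r̂ = Σ λ_i·λ_j across factors = (0.87)(0.35) + (0.08)(0.05) + (0.22)(0.52)
  = +0.3045 +0.0040 +0.1144 = 0.4229

0.42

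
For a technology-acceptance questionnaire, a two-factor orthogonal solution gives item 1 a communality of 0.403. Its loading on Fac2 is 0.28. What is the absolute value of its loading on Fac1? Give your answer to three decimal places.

0.570

Under orthogonal rotation h² = Σλ², so λ_Fac1² = h² − (0.0784) = 0.403 − 0.0784 = 0.3246.
|λ| = √0.3246 = 0.5697.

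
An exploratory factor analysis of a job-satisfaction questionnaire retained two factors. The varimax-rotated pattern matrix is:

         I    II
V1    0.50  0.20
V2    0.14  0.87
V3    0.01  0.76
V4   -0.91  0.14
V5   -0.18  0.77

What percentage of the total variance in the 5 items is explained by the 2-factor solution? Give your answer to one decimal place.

Communalities: 0.2900, 0.7765, 0.5777, 0.8477, 0.6253; Σh² = 3.1172.
Total variance with 5 standardized items is 5, so the solution explains 3.1172/5 = 0.6234 = 62.34%.

62.3%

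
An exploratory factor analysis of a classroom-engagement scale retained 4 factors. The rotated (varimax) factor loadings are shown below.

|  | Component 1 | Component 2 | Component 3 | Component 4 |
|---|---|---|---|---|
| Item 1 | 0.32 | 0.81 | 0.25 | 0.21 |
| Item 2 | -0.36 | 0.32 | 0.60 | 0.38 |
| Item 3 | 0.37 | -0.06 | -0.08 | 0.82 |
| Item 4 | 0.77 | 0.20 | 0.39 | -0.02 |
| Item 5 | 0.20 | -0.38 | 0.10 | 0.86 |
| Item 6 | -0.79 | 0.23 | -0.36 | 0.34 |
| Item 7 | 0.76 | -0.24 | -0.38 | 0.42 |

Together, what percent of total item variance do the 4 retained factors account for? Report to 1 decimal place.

86.0%

Communalities: 0.8651, 0.7364, 0.8193, 0.7854, 0.9340, 0.9222, 0.9560; Σh² = 6.0184.
Total variance with 7 standardized items is 7, so the solution explains 6.0184/7 = 0.8598 = 85.98%.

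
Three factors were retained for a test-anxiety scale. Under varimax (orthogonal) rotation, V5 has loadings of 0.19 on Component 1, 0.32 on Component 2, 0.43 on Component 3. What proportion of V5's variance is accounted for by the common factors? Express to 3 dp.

h² = 0.19² + 0.32² + 0.43² = 0.0361 + 0.1024 + 0.1849 = 0.3234

0.323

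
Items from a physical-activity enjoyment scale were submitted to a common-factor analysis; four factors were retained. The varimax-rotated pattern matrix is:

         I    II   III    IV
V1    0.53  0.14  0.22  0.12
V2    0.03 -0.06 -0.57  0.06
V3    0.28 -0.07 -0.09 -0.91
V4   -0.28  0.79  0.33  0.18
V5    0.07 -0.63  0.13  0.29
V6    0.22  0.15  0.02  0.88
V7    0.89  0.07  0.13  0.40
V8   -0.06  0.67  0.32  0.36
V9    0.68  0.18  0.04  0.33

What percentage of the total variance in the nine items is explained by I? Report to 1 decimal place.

SS loadings for I = 0.53² + 0.03² + 0.28² + (-0.28)² + 0.07² + 0.22² + 0.89² + (-0.06)² + 0.68² = 1.7500
With 9 standardized items, total variance = 9. Proportion = 1.7500/9 = 0.1944 → 19.44%.

19.4%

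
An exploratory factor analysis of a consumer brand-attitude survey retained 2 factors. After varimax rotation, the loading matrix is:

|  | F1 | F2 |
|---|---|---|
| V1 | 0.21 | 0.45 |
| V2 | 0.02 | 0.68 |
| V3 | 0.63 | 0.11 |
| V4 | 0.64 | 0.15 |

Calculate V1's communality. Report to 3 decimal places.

h² = 0.21² + 0.45² = 0.0441 + 0.2025 = 0.2466

0.247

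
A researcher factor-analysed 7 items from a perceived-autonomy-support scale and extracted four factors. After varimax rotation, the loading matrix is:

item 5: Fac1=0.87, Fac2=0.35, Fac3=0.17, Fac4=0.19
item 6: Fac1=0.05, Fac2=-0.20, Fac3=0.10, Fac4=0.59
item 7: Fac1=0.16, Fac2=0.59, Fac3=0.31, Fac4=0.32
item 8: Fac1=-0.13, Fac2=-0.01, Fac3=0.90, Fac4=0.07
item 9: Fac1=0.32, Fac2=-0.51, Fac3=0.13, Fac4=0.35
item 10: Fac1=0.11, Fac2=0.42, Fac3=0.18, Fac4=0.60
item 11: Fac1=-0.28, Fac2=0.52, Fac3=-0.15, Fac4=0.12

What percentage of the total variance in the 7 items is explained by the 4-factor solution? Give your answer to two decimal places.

Communalities: 0.9444, 0.4006, 0.5722, 0.8319, 0.5019, 0.5809, 0.3857; Σh² = 4.2176.
Total variance with 7 standardized items is 7, so the solution explains 4.2176/7 = 0.6025 = 60.25%.

60.25%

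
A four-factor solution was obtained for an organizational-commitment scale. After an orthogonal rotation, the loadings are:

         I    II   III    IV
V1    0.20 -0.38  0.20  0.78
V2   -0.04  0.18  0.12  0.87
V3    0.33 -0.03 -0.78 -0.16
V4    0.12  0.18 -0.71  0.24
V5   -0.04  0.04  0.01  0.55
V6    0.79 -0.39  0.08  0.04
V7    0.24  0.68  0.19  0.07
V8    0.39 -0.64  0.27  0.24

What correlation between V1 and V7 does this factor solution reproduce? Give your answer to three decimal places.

-0.118

r̂ = Σ λ_i·λ_j across factors = (0.20)(0.24) + (-0.38)(0.68) + (0.20)(0.19) + (0.78)(0.07)
  = +0.0480 -0.2584 +0.0380 +0.0546 = -0.1178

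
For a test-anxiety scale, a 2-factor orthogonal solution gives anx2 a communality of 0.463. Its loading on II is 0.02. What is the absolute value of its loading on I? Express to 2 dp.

0.68

Under orthogonal rotation h² = Σλ², so λ_I² = h² − (0.0004) = 0.463 − 0.0004 = 0.4626.
|λ| = √0.4626 = 0.6801.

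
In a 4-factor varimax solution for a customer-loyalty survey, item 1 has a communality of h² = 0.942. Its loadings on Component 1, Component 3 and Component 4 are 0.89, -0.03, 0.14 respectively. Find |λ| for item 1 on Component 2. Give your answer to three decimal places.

Under orthogonal rotation h² = Σλ², so λ_Component 2² = h² − (0.8126) = 0.942 − 0.8126 = 0.1294.
|λ| = √0.1294 = 0.3597.

0.360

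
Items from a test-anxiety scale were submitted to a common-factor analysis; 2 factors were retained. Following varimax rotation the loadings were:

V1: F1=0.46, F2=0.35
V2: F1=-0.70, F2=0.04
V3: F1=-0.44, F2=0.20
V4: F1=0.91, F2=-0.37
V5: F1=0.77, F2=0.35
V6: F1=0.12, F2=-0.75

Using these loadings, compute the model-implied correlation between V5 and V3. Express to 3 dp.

r̂ = Σ λ_i·λ_j across factors = (0.77)(-0.44) + (0.35)(0.20)
  = -0.3388 +0.0700 = -0.2688

-0.269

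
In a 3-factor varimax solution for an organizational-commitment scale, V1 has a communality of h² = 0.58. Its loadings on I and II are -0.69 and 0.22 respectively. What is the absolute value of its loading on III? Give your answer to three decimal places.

0.236

Under orthogonal rotation h² = Σλ², so λ_III² = h² − (0.5245) = 0.58 − 0.5245 = 0.0555.
|λ| = √0.0555 = 0.2356.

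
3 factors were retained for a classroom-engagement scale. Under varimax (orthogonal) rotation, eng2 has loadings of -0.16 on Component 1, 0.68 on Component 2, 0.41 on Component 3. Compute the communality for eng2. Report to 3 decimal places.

h² = (-0.16)² + 0.68² + 0.41² = 0.0256 + 0.4624 + 0.1681 = 0.6561

0.656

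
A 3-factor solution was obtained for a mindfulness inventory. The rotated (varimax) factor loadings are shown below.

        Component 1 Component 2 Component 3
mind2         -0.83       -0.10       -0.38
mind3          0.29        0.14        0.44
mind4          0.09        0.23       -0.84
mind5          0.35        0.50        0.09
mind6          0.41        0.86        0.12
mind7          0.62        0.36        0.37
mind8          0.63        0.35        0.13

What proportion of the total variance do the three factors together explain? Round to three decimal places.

0.628

Communalities: 0.8433, 0.2973, 0.7666, 0.3806, 0.9221, 0.6509, 0.5363; Σh² = 4.3971.
Total variance with 7 standardized items is 7, so the solution explains 4.3971/7 = 0.6282.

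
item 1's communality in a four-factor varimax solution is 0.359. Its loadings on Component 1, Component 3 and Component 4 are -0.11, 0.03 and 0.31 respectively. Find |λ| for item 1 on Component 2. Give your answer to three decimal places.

0.500

Under orthogonal rotation h² = Σλ², so λ_Component 2² = h² − (0.1091) = 0.359 − 0.1091 = 0.2499.
|λ| = √0.2499 = 0.4999.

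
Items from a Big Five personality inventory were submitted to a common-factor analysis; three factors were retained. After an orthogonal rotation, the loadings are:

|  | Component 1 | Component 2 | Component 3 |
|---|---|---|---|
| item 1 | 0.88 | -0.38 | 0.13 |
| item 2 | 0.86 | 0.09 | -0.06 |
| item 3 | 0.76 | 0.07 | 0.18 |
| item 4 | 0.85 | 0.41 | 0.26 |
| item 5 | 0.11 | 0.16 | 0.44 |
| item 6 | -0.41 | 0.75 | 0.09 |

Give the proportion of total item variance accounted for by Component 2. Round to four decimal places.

0.1523

SS loadings for Component 2 = (-0.38)² + 0.09² + 0.07² + 0.41² + 0.16² + 0.75² = 0.9136
Proportion of variance = 0.9136 / 6 = 0.1523.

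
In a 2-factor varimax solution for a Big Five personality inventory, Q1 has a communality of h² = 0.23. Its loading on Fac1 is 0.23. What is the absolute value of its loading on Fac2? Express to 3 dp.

Under orthogonal rotation h² = Σλ², so λ_Fac2² = h² − (0.0529) = 0.23 − 0.0529 = 0.1771.
|λ| = √0.1771 = 0.4208.

0.421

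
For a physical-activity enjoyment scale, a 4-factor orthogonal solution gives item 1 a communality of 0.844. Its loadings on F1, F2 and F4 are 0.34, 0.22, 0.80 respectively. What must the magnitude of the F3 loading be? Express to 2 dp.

0.20

Under orthogonal rotation h² = Σλ², so λ_F3² = h² − (0.8040) = 0.844 − 0.8040 = 0.0400.
|λ| = √0.0400 = 0.2000.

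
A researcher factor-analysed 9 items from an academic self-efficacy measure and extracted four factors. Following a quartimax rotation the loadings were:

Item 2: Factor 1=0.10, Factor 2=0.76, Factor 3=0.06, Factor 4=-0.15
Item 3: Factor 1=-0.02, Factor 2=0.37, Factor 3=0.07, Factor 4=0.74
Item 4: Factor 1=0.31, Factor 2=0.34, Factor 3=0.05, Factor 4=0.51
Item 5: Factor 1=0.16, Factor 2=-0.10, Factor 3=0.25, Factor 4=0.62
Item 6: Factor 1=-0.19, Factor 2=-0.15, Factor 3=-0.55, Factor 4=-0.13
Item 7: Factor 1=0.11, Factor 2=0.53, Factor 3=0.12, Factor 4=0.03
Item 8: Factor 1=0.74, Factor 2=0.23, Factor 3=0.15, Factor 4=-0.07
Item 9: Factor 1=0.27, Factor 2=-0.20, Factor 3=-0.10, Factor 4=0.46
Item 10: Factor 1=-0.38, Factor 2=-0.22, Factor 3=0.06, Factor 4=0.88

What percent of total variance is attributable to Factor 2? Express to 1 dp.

14.3%

SS loadings for Factor 2 = 0.76² + 0.37² + 0.34² + (-0.10)² + (-0.15)² + 0.53² + 0.23² + (-0.20)² + (-0.22)² = 1.2848
With 9 standardized items, total variance = 9. Proportion = 1.2848/9 = 0.1428 → 14.28%.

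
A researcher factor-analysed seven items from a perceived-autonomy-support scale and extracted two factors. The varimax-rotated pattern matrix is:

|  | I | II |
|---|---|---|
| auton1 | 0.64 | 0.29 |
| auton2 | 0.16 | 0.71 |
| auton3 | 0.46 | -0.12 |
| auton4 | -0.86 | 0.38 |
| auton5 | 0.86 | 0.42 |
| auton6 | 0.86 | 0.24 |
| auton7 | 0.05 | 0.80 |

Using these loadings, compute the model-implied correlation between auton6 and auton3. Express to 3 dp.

0.367

r̂ = Σ λ_i·λ_j across factors = (0.86)(0.46) + (0.24)(-0.12)
  = +0.3956 -0.0288 = 0.3668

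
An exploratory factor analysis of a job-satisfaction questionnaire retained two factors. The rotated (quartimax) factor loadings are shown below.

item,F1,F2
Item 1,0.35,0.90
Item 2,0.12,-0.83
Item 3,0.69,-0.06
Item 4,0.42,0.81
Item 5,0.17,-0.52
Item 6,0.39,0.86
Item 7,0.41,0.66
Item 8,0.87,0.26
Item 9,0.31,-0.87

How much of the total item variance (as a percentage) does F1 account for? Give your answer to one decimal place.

SS loadings for F1 = 0.35² + 0.12² + 0.69² + 0.42² + 0.17² + 0.39² + 0.41² + 0.87² + 0.31² = 1.9915
With 9 standardized items, total variance = 9. Proportion = 1.9915/9 = 0.2213 → 22.13%.

22.1%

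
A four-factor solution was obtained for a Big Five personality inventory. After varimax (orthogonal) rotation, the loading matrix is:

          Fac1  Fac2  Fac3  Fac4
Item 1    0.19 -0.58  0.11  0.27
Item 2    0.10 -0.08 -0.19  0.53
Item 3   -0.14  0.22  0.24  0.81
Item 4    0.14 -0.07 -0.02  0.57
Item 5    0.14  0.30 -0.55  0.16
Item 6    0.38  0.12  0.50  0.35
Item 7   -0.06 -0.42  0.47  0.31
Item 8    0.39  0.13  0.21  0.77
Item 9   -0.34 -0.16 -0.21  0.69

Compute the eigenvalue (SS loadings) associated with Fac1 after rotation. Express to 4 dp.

0.5206

SS loadings for Fac1 = 0.19² + 0.10² + (-0.14)² + 0.14² + 0.14² + 0.38² + (-0.06)² + 0.39² + (-0.34)² = 0.0361 + 0.0100 + 0.0196 + 0.0196 + 0.0196 + 0.1444 + 0.0036 + 0.1521 + 0.1156 = 0.5206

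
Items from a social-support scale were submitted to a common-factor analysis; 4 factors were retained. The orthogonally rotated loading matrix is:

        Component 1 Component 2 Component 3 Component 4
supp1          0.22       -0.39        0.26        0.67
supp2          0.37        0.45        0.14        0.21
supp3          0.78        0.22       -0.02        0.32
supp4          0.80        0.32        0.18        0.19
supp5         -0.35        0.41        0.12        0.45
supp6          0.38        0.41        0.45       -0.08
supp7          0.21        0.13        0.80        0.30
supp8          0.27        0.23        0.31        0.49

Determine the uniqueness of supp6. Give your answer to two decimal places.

0.48

h² = 0.38² + 0.41² + 0.45² + (-0.08)² = 0.1444 + 0.1681 + 0.2025 + 0.0064 = 0.5214
Uniqueness u² = 1 − h² = 1 − 0.5214 = 0.4786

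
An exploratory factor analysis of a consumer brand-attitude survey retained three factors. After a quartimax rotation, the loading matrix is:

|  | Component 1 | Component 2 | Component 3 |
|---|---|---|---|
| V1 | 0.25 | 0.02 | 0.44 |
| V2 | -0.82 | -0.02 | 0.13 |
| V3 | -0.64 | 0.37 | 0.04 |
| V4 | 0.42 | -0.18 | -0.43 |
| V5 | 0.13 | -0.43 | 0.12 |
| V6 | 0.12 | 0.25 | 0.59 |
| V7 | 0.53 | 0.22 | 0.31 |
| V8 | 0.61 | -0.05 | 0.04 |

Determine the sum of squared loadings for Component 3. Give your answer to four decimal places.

0.8572

SS loadings for Component 3 = 0.44² + 0.13² + 0.04² + (-0.43)² + 0.12² + 0.59² + 0.31² + 0.04² = 0.1936 + 0.0169 + 0.0016 + 0.1849 + 0.0144 + 0.3481 + 0.0961 + 0.0016 = 0.8572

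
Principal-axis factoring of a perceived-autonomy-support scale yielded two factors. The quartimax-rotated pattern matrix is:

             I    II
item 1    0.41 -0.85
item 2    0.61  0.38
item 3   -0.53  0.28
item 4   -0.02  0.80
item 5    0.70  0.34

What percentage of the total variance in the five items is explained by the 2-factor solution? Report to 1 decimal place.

SS loadings by factor: 1.3115, 1.7009; total = 3.0124.
Total variance with 5 standardized items is 5, so the solution explains 3.0124/5 = 0.6025 = 60.25%.

60.2%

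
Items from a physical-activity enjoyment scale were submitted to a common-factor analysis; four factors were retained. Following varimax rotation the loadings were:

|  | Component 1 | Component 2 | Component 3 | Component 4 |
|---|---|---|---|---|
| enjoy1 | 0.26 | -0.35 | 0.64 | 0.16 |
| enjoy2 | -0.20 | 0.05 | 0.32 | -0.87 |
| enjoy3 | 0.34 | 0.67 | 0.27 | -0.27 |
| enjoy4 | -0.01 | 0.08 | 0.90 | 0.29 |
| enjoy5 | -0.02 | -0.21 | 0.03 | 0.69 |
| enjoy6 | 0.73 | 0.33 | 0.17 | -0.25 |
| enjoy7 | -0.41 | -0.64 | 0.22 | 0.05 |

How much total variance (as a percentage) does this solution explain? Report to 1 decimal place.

SS loadings by factor: 0.9247, 1.1429, 1.4731, 1.4806; total = 5.0213.
Total variance with 7 standardized items is 7, so the solution explains 5.0213/7 = 0.7173 = 71.73%.

71.7%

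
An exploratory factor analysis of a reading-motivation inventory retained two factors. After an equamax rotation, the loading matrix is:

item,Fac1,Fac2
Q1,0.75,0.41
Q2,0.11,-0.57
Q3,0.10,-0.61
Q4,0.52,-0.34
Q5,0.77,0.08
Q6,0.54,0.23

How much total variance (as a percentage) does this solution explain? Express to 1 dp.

Communalities: 0.7306, 0.3370, 0.3821, 0.3860, 0.5993, 0.3445; Σh² = 2.7795.
Total variance with 6 standardized items is 6, so the solution explains 2.7795/6 = 0.4632 = 46.32%.

46.3%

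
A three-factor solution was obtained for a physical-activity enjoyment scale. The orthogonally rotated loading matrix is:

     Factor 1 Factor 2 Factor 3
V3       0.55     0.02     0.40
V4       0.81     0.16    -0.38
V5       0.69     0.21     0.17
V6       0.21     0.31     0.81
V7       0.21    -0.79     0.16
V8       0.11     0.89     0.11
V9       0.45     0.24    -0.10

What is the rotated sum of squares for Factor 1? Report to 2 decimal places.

1.74

SS loadings for Factor 1 = 0.55² + 0.81² + 0.69² + 0.21² + 0.21² + 0.11² + 0.45² = 0.3025 + 0.6561 + 0.4761 + 0.0441 + 0.0441 + 0.0121 + 0.2025 = 1.7375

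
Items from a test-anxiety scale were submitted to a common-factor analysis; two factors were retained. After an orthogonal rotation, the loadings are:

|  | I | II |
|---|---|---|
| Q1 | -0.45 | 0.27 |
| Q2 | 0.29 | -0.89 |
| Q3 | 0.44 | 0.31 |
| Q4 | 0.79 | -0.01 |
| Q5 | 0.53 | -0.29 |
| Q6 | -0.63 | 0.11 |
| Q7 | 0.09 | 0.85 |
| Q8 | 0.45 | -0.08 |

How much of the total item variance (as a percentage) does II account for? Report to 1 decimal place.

22.3%

SS loadings for II = 0.27² + (-0.89)² + 0.31² + (-0.01)² + (-0.29)² + 0.11² + 0.85² + (-0.08)² = 1.7863
With 8 standardized items, total variance = 8. Proportion = 1.7863/8 = 0.2233 → 22.33%.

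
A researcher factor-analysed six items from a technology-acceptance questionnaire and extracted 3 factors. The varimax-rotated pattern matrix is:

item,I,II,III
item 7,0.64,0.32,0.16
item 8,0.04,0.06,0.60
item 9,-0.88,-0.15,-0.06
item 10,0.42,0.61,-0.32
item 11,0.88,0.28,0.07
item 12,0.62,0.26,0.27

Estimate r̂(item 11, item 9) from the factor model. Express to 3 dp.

-0.821

r̂ = Σ λ_i·λ_j across factors = (0.88)(-0.88) + (0.28)(-0.15) + (0.07)(-0.06)
  = -0.7744 -0.0420 -0.0042 = -0.8206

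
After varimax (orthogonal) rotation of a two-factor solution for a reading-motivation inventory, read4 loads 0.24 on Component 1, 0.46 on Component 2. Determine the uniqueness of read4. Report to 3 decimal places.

0.731

h² = 0.24² + 0.46² = 0.0576 + 0.2116 = 0.2692
Uniqueness u² = 1 − h² = 1 − 0.2692 = 0.7308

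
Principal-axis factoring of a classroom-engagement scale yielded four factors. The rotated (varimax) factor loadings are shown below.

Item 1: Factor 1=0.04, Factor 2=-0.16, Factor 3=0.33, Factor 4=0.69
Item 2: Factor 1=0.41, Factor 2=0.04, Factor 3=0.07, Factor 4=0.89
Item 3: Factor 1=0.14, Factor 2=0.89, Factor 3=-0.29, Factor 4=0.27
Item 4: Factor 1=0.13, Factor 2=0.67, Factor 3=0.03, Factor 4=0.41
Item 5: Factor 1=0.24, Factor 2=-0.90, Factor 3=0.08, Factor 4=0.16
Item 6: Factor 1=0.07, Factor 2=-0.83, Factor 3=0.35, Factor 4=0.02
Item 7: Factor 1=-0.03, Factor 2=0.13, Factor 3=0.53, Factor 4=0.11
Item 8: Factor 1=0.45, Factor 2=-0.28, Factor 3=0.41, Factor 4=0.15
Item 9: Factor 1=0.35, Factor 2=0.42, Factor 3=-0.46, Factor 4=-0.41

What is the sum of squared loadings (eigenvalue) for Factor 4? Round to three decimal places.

SS loadings for Factor 4 = 0.69² + 0.89² + 0.27² + 0.41² + 0.16² + 0.02² + 0.11² + 0.15² + (-0.41)² = 0.4761 + 0.7921 + 0.0729 + 0.1681 + 0.0256 + 0.0004 + 0.0121 + 0.0225 + 0.1681 = 1.7379

1.738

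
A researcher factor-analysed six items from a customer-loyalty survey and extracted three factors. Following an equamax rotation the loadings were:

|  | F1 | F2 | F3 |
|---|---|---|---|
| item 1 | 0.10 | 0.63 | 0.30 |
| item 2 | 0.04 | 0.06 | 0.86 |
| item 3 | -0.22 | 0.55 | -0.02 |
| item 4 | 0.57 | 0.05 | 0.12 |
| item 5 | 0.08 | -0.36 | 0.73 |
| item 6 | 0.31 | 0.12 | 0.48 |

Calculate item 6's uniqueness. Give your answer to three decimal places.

0.659

h² = 0.31² + 0.12² + 0.48² = 0.0961 + 0.0144 + 0.2304 = 0.3409
Uniqueness u² = 1 − h² = 1 − 0.3409 = 0.6591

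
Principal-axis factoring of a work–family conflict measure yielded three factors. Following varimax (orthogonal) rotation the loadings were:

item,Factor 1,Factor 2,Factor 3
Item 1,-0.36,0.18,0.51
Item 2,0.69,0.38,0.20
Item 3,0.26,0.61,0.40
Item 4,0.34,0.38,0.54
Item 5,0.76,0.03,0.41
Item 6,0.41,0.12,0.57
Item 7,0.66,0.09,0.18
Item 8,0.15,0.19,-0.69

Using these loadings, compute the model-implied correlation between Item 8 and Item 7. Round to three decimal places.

r̂ = Σ λ_i·λ_j across factors = (0.15)(0.66) + (0.19)(0.09) + (-0.69)(0.18)
  = +0.0990 +0.0171 -0.1242 = -0.0081

-0.008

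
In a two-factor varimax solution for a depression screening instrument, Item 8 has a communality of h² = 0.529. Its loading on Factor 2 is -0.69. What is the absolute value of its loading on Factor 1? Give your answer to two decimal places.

Under orthogonal rotation h² = Σλ², so λ_Factor 1² = h² − (0.4761) = 0.529 − 0.4761 = 0.0529.
|λ| = √0.0529 = 0.2300.

0.23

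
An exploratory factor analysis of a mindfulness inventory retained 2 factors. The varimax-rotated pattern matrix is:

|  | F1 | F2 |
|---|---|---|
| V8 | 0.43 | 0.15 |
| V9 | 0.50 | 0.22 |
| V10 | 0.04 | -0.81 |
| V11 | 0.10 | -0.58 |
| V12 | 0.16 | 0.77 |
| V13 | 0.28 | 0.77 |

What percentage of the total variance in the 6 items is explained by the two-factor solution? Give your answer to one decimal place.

Communalities: 0.2074, 0.2984, 0.6577, 0.3464, 0.6185, 0.6713; Σh² = 2.7997.
Total variance with 6 standardized items is 6, so the solution explains 2.7997/6 = 0.4666 = 46.66%.

46.7%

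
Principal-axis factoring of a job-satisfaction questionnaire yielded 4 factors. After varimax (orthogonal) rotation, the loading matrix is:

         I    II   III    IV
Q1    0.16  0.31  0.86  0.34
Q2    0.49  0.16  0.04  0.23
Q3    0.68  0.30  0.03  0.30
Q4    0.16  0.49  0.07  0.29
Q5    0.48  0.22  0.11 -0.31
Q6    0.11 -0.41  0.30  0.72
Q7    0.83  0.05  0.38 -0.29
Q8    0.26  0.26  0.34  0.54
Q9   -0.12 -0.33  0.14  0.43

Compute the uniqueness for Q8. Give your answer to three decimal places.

0.458

h² = 0.26² + 0.26² + 0.34² + 0.54² = 0.0676 + 0.0676 + 0.1156 + 0.2916 = 0.5424
Uniqueness u² = 1 − h² = 1 − 0.5424 = 0.4576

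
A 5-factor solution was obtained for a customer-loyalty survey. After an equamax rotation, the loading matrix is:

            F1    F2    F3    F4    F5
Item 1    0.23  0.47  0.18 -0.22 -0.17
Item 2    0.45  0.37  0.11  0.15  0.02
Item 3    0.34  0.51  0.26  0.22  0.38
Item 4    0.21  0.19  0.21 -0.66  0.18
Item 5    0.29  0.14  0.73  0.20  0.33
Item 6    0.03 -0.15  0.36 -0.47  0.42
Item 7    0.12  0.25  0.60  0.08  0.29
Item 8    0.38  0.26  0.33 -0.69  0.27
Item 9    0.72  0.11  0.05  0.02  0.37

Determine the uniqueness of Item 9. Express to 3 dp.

0.330

h² = 0.72² + 0.11² + 0.05² + 0.02² + 0.37² = 0.5184 + 0.0121 + 0.0025 + 0.0004 + 0.1369 = 0.6703
Uniqueness u² = 1 − h² = 1 − 0.6703 = 0.3297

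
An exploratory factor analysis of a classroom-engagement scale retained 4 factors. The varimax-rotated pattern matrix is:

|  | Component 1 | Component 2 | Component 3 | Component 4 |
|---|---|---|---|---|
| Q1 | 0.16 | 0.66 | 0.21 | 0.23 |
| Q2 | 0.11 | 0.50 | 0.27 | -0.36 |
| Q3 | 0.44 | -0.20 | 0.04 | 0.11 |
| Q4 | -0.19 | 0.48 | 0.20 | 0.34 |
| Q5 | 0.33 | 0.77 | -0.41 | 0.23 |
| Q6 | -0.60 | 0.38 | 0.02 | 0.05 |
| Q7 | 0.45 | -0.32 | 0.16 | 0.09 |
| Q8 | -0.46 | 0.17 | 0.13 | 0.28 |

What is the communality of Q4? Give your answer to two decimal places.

h² = (-0.19)² + 0.48² + 0.20² + 0.34² = 0.0361 + 0.2304 + 0.0400 + 0.1156 = 0.4221

0.42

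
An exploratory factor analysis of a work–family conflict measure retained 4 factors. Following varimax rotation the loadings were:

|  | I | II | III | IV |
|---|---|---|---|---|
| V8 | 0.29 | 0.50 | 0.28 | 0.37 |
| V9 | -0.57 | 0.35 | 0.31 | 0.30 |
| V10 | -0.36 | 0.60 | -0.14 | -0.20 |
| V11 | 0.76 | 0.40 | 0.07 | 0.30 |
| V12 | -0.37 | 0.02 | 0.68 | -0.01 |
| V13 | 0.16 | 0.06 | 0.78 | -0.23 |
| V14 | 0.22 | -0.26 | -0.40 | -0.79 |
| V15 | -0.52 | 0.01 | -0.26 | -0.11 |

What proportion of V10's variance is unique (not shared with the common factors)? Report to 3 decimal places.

h² = (-0.36)² + 0.60² + (-0.14)² + (-0.20)² = 0.1296 + 0.3600 + 0.0196 + 0.0400 = 0.5492
Uniqueness u² = 1 − h² = 1 − 0.5492 = 0.4508

0.451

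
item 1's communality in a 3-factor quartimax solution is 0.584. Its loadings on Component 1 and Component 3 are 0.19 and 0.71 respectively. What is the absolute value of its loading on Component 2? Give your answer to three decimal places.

Under orthogonal rotation h² = Σλ², so λ_Component 2² = h² − (0.5402) = 0.584 − 0.5402 = 0.0438.
|λ| = √0.0438 = 0.2093.

0.209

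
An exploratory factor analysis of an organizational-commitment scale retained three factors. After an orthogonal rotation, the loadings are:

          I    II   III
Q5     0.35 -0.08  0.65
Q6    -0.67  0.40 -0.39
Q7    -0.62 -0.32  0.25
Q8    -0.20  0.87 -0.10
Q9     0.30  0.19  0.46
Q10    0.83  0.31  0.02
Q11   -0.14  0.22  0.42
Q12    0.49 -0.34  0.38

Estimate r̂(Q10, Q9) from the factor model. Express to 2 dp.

0.32

r̂ = Σ λ_i·λ_j across factors = (0.83)(0.30) + (0.31)(0.19) + (0.02)(0.46)
  = +0.2490 +0.0589 +0.0092 = 0.3171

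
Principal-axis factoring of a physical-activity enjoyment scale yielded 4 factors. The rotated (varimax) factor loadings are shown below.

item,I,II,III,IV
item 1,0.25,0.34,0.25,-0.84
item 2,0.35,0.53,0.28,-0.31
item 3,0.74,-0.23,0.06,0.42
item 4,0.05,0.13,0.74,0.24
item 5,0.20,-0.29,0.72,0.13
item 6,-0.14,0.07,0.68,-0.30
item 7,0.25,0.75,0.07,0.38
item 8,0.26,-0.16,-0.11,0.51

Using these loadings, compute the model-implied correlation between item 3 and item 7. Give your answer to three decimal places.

0.176

r̂ = Σ λ_i·λ_j across factors = (0.74)(0.25) + (-0.23)(0.75) + (0.06)(0.07) + (0.42)(0.38)
  = +0.1850 -0.1725 +0.0042 +0.1596 = 0.1763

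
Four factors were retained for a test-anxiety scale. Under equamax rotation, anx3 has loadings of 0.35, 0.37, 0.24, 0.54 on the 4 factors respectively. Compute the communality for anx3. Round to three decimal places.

0.609

h² = 0.35² + 0.37² + 0.24² + 0.54² = 0.1225 + 0.1369 + 0.0576 + 0.2916 = 0.6086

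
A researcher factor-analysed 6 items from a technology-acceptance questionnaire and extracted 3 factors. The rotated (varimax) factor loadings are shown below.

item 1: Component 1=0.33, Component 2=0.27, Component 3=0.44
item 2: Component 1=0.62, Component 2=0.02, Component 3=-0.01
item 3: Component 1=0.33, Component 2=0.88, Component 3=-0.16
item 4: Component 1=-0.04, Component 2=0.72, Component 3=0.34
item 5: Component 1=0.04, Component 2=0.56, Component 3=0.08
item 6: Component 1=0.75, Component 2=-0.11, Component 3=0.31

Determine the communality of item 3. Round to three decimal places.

0.909

h² = 0.33² + 0.88² + (-0.16)² = 0.1089 + 0.7744 + 0.0256 = 0.9089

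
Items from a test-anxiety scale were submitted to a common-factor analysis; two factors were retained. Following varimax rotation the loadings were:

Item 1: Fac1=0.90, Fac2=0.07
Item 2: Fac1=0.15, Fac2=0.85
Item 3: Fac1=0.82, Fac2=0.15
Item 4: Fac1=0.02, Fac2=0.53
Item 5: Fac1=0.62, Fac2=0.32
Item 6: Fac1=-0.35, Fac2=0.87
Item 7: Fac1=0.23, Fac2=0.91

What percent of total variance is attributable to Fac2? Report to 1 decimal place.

38.8%

SS loadings for Fac2 = 0.07² + 0.85² + 0.15² + 0.53² + 0.32² + 0.87² + 0.91² = 2.7182
With 7 standardized items, total variance = 7. Proportion = 2.7182/7 = 0.3883 → 38.83%.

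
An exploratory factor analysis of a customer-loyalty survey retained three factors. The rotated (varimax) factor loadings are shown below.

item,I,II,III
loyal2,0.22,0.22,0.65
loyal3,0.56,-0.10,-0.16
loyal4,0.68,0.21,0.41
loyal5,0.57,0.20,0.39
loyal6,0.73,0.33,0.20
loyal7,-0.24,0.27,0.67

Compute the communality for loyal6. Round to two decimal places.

h² = 0.73² + 0.33² + 0.20² = 0.5329 + 0.1089 + 0.0400 = 0.6818

0.68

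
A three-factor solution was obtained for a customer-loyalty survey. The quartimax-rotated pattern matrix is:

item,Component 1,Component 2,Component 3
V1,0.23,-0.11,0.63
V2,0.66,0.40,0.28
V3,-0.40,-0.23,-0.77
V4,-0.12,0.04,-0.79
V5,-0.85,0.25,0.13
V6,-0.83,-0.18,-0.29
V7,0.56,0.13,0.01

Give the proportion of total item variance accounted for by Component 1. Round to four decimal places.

0.3411

SS loadings for Component 1 = 0.23² + 0.66² + (-0.40)² + (-0.12)² + (-0.85)² + (-0.83)² + 0.56² = 2.3879
Proportion of variance = 2.3879 / 7 = 0.3411.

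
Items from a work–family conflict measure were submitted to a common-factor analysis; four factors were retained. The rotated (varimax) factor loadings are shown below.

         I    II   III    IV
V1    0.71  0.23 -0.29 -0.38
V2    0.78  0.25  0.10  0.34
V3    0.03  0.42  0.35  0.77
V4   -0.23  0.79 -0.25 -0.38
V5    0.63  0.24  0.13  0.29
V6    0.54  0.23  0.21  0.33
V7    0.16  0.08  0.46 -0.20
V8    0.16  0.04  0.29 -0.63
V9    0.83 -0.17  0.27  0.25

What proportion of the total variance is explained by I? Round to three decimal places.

SS loadings for I = 0.71² + 0.78² + 0.03² + (-0.23)² + 0.63² + 0.54² + 0.16² + 0.16² + 0.83² = 2.5949
Proportion of variance = 2.5949 / 9 = 0.2883.

0.288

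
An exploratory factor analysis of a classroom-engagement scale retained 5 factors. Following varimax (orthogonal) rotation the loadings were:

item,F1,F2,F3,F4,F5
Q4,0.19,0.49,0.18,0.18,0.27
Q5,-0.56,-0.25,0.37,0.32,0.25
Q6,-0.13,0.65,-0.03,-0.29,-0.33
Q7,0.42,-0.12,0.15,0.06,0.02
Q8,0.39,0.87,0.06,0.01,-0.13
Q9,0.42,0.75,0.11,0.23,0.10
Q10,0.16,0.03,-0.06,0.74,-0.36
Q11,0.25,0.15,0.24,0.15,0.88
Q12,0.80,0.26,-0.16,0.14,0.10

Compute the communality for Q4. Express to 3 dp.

h² = 0.19² + 0.49² + 0.18² + 0.18² + 0.27² = 0.0361 + 0.2401 + 0.0324 + 0.0324 + 0.0729 = 0.4139

0.414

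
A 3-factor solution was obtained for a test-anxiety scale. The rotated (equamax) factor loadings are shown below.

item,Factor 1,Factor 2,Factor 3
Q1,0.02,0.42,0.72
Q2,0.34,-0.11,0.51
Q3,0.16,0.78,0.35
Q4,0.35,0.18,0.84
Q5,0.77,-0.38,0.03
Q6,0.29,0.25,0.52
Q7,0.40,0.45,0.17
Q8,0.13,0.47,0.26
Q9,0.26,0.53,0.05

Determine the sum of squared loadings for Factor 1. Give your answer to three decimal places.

1.186

SS loadings for Factor 1 = 0.02² + 0.34² + 0.16² + 0.35² + 0.77² + 0.29² + 0.40² + 0.13² + 0.26² = 0.0004 + 0.1156 + 0.0256 + 0.1225 + 0.5929 + 0.0841 + 0.1600 + 0.0169 + 0.0676 = 1.1856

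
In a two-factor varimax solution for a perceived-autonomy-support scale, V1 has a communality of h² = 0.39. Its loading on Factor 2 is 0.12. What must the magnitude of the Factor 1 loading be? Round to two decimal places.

0.61

Under orthogonal rotation h² = Σλ², so λ_Factor 1² = h² − (0.0144) = 0.39 − 0.0144 = 0.3756.
|λ| = √0.3756 = 0.6129.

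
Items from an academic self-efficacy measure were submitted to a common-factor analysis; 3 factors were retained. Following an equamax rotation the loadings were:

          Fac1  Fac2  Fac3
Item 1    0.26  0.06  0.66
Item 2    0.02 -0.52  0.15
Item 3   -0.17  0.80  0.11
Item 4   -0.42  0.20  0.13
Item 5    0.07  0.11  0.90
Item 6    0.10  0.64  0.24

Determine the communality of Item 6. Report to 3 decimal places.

0.477

h² = 0.10² + 0.64² + 0.24² = 0.0100 + 0.4096 + 0.0576 = 0.4772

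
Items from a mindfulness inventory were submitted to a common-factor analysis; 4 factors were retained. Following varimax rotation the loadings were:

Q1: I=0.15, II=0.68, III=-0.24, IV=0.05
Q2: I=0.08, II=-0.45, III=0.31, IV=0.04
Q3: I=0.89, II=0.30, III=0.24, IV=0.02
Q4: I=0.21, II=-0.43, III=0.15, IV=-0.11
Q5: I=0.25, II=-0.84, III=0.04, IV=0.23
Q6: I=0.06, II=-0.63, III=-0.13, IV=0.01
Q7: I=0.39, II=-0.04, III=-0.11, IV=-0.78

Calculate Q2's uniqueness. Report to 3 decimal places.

h² = 0.08² + (-0.45)² + 0.31² + 0.04² = 0.0064 + 0.2025 + 0.0961 + 0.0016 = 0.3066
Uniqueness u² = 1 − h² = 1 − 0.3066 = 0.6934

0.693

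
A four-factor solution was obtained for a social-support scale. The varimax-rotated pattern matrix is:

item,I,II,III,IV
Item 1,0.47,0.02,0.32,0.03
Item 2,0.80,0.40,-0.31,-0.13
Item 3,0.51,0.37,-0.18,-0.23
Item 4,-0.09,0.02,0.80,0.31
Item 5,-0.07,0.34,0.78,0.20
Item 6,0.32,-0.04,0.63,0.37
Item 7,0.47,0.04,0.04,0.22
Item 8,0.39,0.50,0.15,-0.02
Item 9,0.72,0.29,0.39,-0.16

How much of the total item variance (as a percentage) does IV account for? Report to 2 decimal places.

SS loadings for IV = 0.03² + (-0.13)² + (-0.23)² + 0.31² + 0.20² + 0.37² + 0.22² + (-0.02)² + (-0.16)² = 0.4181
With 9 standardized items, total variance = 9. Proportion = 0.4181/9 = 0.0465 → 4.65%.

4.65%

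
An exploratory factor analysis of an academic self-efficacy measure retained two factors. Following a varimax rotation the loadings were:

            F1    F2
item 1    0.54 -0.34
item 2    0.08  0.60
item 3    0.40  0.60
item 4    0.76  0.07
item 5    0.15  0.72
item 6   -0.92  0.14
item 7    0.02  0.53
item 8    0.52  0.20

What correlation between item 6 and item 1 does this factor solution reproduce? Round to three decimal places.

r̂ = Σ λ_i·λ_j across factors = (-0.92)(0.54) + (0.14)(-0.34)
  = -0.4968 -0.0476 = -0.5444

-0.544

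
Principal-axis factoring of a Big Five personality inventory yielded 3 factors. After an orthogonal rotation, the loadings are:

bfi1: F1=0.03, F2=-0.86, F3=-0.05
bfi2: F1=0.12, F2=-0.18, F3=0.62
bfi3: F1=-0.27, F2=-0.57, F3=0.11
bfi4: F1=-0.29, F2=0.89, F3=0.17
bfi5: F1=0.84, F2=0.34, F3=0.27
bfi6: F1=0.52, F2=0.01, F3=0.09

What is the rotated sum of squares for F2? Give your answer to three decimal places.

SS loadings for F2 = (-0.86)² + (-0.18)² + (-0.57)² + 0.89² + 0.34² + 0.01² = 0.7396 + 0.0324 + 0.3249 + 0.7921 + 0.1156 + 0.0001 = 2.0047

2.005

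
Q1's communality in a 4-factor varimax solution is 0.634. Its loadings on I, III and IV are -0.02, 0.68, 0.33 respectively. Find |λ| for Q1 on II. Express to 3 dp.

0.250

Under orthogonal rotation h² = Σλ², so λ_II² = h² − (0.5717) = 0.634 − 0.5717 = 0.0623.
|λ| = √0.0623 = 0.2496.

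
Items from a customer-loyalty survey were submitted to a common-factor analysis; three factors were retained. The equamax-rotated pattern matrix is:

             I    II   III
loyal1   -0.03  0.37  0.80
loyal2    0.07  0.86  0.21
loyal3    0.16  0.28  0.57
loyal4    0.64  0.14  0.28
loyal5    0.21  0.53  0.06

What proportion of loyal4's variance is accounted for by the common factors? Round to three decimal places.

h² = 0.64² + 0.14² + 0.28² = 0.4096 + 0.0196 + 0.0784 = 0.5076

0.508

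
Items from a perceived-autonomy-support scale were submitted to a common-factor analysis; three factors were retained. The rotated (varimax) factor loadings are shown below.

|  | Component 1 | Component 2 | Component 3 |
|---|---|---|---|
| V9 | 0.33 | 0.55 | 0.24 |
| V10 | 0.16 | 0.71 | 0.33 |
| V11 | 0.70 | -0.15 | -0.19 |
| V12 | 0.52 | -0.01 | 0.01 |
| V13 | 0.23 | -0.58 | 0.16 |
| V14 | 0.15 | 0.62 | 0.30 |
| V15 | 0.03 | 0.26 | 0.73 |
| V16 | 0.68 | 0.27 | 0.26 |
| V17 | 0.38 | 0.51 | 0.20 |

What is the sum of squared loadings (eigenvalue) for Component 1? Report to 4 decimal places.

1.5780

SS loadings for Component 1 = 0.33² + 0.16² + 0.70² + 0.52² + 0.23² + 0.15² + 0.03² + 0.68² + 0.38² = 0.1089 + 0.0256 + 0.4900 + 0.2704 + 0.0529 + 0.0225 + 0.0009 + 0.4624 + 0.1444 = 1.5780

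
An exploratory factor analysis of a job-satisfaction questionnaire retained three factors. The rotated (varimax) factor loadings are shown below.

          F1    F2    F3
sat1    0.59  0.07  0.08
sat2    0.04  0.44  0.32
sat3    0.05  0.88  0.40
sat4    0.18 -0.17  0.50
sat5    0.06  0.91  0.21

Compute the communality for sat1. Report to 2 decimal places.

0.36

h² = 0.59² + 0.07² + 0.08² = 0.3481 + 0.0049 + 0.0064 = 0.3594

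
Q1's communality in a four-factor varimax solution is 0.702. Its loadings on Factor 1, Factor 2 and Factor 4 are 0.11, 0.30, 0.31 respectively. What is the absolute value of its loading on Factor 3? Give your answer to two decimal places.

0.71

Under orthogonal rotation h² = Σλ², so λ_Factor 3² = h² − (0.1982) = 0.702 − 0.1982 = 0.5038.
|λ| = √0.5038 = 0.7098.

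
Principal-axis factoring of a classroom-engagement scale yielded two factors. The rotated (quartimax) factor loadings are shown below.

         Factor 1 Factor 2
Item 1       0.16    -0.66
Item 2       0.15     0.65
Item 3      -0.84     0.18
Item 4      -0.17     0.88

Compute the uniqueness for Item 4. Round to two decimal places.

0.20

h² = (-0.17)² + 0.88² = 0.0289 + 0.7744 = 0.8033
Uniqueness u² = 1 − h² = 1 − 0.8033 = 0.1967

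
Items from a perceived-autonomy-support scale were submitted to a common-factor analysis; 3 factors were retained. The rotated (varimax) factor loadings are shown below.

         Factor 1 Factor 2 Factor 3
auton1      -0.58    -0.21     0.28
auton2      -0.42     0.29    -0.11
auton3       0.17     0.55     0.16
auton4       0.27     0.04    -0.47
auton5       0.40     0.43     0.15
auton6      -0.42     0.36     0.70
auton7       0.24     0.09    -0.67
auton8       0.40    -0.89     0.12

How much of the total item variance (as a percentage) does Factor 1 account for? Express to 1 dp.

SS loadings for Factor 1 = (-0.58)² + (-0.42)² + 0.17² + 0.27² + 0.40² + (-0.42)² + 0.24² + 0.40² = 1.1686
With 8 standardized items, total variance = 8. Proportion = 1.1686/8 = 0.1461 → 14.61%.

14.6%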